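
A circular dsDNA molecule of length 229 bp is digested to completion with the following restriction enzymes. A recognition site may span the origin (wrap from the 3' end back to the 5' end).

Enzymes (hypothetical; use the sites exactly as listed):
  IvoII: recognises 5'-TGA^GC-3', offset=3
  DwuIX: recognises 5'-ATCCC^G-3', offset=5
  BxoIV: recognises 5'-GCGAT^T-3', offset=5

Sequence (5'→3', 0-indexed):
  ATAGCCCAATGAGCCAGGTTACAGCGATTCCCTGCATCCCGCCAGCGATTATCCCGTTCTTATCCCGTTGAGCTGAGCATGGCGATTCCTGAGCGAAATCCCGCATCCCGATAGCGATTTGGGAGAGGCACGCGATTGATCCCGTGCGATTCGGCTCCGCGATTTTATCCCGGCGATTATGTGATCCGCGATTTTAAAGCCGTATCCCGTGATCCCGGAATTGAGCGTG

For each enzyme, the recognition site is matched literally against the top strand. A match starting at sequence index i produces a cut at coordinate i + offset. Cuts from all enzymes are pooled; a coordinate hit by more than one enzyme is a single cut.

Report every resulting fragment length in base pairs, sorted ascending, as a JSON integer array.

[5,5,6,6,6,7,7,7,8,8,8,9,9,10,10,11,12,13,15,16,16,17,18]

Per-enzyme occurrences:
  IvoII (TGAGC, off=3): starts [9, 68, 73, 89, 221] → cuts [12, 71, 76, 92, 224]
  DwuIX (ATCCCG, off=5): starts [35, 50, 61, 97, 104, 138, 166, 203, 211] → cuts [40, 55, 66, 102, 109, 143, 171, 208, 216]
  BxoIV (GCGATT, off=5): starts [23, 44, 81, 113, 131, 145, 158, 172, 187] → cuts [28, 49, 86, 118, 136, 150, 163, 177, 192]

All cut coordinates (distinct, sorted): [12, 28, 40, 49, 55, 66, 71, 76, 86, 92, 102, 109, 118, 136, 143, 150, 163, 171, 177, 192, 208, 216, 224]

Fragment lengths:
  12→28: 16 bp
  28→40: 12 bp
  40→49: 9 bp
  49→55: 6 bp
  55→66: 11 bp
  66→71: 5 bp
  71→76: 5 bp
  76→86: 10 bp
  86→92: 6 bp
  92→102: 10 bp
  102→109: 7 bp
  109→118: 9 bp
  118→136: 18 bp
  136→143: 7 bp
  143→150: 7 bp
  150→163: 13 bp
  163→171: 8 bp
  171→177: 6 bp
  177→192: 15 bp
  192→208: 16 bp
  208→216: 8 bp
  216→224: 8 bp
  224→12 (wrap): 229-224+12 = 17 bp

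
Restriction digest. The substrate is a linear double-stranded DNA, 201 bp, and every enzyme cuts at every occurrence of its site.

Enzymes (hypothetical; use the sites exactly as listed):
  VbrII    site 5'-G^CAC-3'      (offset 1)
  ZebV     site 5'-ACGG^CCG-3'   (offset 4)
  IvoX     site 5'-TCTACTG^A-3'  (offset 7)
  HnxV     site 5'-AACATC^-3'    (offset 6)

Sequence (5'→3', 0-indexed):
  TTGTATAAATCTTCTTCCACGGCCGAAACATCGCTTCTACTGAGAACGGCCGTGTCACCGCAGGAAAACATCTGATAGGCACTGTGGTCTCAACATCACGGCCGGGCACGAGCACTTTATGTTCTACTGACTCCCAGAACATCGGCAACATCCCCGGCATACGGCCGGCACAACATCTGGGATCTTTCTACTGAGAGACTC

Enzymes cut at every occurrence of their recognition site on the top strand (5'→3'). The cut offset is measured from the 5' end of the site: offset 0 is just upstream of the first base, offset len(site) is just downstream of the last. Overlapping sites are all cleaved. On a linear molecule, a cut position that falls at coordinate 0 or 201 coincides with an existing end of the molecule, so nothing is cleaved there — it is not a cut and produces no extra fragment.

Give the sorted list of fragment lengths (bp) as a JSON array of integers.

[4,4,5,6,7,7,8,9,9,10,10,12,14,16,17,18,22,23]

Scan for sites:
  VbrII GCAC/1: at [78, 105, 111, 167] ⇒ [79, 106, 112, 168]
  ZebV ACGGCCG/4: at [18, 45, 97, 160] ⇒ [22, 49, 101, 164]
  IvoX TCTACTGA/7: at [35, 122, 186] ⇒ [42, 129, 193]
  HnxV AACATC/6: at [26, 66, 91, 137, 146, 171] ⇒ [32, 72, 97, 143, 152, 177]

Pooled cuts: [22, 32, 42, 49, 72, 79, 97, 101, 106, 112, 129, 143, 152, 164, 168, 177, 193]

Fragments:
  [0,22): 22 bp
  [22,32): 10 bp
  [32,42): 10 bp
  [42,49): 7 bp
  [49,72): 23 bp
  [72,79): 7 bp
  [79,97): 18 bp
  [97,101): 4 bp
  [101,106): 5 bp
  [106,112): 6 bp
  [112,129): 17 bp
  [129,143): 14 bp
  [143,152): 9 bp
  [152,164): 12 bp
  [164,168): 4 bp
  [168,177): 9 bp
  [177,193): 16 bp
  [193,201): 8 bp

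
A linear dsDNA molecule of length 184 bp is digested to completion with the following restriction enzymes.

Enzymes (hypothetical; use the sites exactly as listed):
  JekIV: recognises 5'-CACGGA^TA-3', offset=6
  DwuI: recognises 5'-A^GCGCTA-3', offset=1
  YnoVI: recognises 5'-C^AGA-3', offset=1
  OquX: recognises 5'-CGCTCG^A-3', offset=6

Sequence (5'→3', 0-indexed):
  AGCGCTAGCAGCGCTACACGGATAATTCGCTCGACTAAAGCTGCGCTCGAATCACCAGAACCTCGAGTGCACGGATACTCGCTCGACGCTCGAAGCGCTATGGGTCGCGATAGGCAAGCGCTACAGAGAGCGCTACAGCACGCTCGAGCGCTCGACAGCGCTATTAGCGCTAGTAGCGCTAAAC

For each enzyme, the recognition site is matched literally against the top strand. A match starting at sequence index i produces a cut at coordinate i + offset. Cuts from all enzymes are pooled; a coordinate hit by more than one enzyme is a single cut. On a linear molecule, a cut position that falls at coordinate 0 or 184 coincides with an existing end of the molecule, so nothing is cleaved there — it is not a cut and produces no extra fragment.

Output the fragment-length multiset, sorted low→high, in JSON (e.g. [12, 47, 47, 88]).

Site scan:
  JekIV CACGGATA/6: at [16, 69] ⇒ [22, 75]
  DwuI AGCGCTA/1: at [0, 9, 93, 116, 128, 156, 165, 174] ⇒ [1, 10, 94, 117, 129, 157, 166, 175]
  YnoVI CAGA/1: at [55, 123] ⇒ [56, 124]
  OquX CGCTCGA/6: at [27, 43, 79, 86, 140, 148] ⇒ [33, 49, 85, 92, 146, 154]

All cut coordinates (distinct, sorted): [1, 10, 22, 33, 49, 56, 75, 85, 92, 94, 117, 124, 129, 146, 154, 157, 166, 175]

Fragment lengths:
  [0,1): 1 bp
  [1,10): 9 bp
  [10,22): 12 bp
  [22,33): 11 bp
  [33,49): 16 bp
  [49,56): 7 bp
  [56,75): 19 bp
  [75,85): 10 bp
  [85,92): 7 bp
  [92,94): 2 bp
  [94,117): 23 bp
  [117,124): 7 bp
  [124,129): 5 bp
  [129,146): 17 bp
  [146,154): 8 bp
  [154,157): 3 bp
  [157,166): 9 bp
  [166,175): 9 bp
  [175,184): 9 bp

[1,2,3,5,7,7,7,8,9,9,9,9,10,11,12,16,17,19,23]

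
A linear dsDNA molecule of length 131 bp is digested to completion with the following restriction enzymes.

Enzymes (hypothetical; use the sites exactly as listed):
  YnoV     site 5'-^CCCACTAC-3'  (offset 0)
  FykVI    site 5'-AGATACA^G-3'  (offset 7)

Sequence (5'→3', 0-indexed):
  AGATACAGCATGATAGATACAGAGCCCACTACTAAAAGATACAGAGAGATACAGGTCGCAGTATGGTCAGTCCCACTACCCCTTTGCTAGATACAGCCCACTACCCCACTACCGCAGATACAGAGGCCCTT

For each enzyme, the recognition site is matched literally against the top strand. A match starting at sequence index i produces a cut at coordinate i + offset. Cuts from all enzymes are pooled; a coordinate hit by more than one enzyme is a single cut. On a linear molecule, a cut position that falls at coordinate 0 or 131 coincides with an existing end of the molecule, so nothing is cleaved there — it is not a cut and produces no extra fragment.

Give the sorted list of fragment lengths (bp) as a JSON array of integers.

[1,3,7,8,9,10,14,18,18,19,24]

Per-enzyme occurrences:
  YnoV (CCCACTAC, off=0): starts [24, 71, 96, 104] → cuts [24, 71, 96, 104]
  FykVI (AGATACAG, off=7): starts [0, 14, 36, 46, 88, 115] → cuts [7, 21, 43, 53, 95, 122]

Pooled cuts: [7, 21, 24, 43, 53, 71, 95, 96, 104, 122]

Fragment lengths:
  [0,7): 7 bp
  [7,21): 14 bp
  [21,24): 3 bp
  [24,43): 19 bp
  [43,53): 10 bp
  [53,71): 18 bp
  [71,95): 24 bp
  [95,96): 1 bp
  [96,104): 8 bp
  [104,122): 18 bp
  [122,131): 9 bp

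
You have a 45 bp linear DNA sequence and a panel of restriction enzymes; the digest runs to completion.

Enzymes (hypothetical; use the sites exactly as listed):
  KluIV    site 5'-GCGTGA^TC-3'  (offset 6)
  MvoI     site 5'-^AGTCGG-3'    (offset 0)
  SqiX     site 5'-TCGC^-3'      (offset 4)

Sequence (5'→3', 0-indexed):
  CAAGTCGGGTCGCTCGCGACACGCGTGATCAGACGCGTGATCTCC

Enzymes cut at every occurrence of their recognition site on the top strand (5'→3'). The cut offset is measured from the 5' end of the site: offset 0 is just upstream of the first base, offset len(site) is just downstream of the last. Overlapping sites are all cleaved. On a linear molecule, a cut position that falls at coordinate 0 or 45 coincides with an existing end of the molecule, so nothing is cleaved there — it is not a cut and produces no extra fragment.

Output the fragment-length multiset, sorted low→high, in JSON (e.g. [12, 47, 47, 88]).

Per-enzyme occurrences:
  KluIV GCGTGATC/6: at [22, 34] ⇒ [28, 40]
  MvoI AGTCGG/0: at [2] ⇒ [2]
  SqiX TCGC/4: at [9, 13] ⇒ [13, 17]

Pooled cuts: [2, 13, 17, 28, 40]

Fragment lengths:
  [0,2): 2 bp
  [2,13): 11 bp
  [13,17): 4 bp
  [17,28): 11 bp
  [28,40): 12 bp
  [40,45): 5 bp

[2,4,5,11,11,12]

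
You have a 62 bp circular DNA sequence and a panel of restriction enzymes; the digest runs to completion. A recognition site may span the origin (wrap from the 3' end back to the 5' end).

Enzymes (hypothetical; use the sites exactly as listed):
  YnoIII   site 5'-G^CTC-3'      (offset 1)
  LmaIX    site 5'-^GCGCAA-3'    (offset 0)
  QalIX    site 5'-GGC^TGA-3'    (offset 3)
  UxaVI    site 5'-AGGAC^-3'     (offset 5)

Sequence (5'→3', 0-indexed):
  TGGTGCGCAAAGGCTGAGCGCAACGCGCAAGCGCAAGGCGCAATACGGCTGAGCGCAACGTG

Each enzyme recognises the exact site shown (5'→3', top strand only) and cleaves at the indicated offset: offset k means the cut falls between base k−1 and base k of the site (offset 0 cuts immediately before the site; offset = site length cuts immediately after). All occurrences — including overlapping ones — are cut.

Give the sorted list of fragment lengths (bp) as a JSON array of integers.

Scan for sites:
  YnoIII (GCTC, off=1): no sites
  LmaIX GCGCAA/0: at [4, 17, 24, 30, 37, 52] ⇒ [4, 17, 24, 30, 37, 52]
  QalIX GGCTGA/3: at [11, 46] ⇒ [14, 49]
  UxaVI (AGGAC, off=5): no sites

Pooled cuts: [4, 14, 17, 24, 30, 37, 49, 52]

Fragments:
  4→14: 10 bp
  14→17: 3 bp
  17→24: 7 bp
  24→30: 6 bp
  30→37: 7 bp
  37→49: 12 bp
  49→52: 3 bp
  52→4 (wrap): 62-52+4 = 14 bp

[3,3,6,7,7,10,12,14]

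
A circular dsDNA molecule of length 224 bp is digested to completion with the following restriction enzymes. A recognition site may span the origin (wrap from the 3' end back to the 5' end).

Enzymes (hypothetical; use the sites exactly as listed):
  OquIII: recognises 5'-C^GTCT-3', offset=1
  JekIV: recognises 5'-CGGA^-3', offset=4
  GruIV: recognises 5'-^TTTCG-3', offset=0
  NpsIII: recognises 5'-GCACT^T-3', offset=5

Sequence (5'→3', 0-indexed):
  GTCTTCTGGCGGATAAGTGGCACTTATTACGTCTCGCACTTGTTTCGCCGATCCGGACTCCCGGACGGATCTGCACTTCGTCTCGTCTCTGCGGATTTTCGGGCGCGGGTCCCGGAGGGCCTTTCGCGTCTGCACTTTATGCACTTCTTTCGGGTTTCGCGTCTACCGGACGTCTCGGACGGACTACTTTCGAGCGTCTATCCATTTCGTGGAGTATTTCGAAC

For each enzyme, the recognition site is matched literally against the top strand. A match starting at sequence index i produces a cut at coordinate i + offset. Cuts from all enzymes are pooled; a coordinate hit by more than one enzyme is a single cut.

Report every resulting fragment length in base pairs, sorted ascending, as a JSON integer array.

[1,1,2,2,2,4,4,4,5,5,6,6,6,7,8,8,8,8,8,9,9,9,10,10,11,11,12,13,15,20]

Scan for sites:
  OquIII (CGTCT, off=1): starts [29, 78, 83, 126, 159, 170, 194, 223] → cuts [0, 30, 79, 84, 127, 160, 171, 195]
  JekIV (CGGA, off=4): starts [9, 53, 61, 65, 91, 112, 166, 175, 179] → cuts [13, 57, 65, 69, 95, 116, 170, 179, 183]
  GruIV (TTTCG, off=0): starts [42, 96, 121, 147, 154, 187, 204, 216] → cuts [42, 96, 121, 147, 154, 187, 204, 216]
  NpsIII (GCACTT, off=5): starts [19, 35, 72, 131, 140] → cuts [24, 40, 77, 136, 145]

Pooled cuts: [0, 13, 24, 30, 40, 42, 57, 65, 69, 77, 79, 84, 95, 96, 116, 121, 127, 136, 145, 147, 154, 160, 170, 171, 179, 183, 187, 195, 204, 216]

Fragment lengths:
  0→13: 13 bp
  13→24: 11 bp
  24→30: 6 bp
  30→40: 10 bp
  40→42: 2 bp
  42→57: 15 bp
  57→65: 8 bp
  65→69: 4 bp
  69→77: 8 bp
  77→79: 2 bp
  79→84: 5 bp
  84→95: 11 bp
  95→96: 1 bp
  96→116: 20 bp
  116→121: 5 bp
  121→127: 6 bp
  127→136: 9 bp
  136→145: 9 bp
  145→147: 2 bp
  147→154: 7 bp
  154→160: 6 bp
  160→170: 10 bp
  170→171: 1 bp
  171→179: 8 bp
  179→183: 4 bp
  183→187: 4 bp
  187→195: 8 bp
  195→204: 9 bp
  204→216: 12 bp
  216→0 (wrap): 224-216+0 = 8 bp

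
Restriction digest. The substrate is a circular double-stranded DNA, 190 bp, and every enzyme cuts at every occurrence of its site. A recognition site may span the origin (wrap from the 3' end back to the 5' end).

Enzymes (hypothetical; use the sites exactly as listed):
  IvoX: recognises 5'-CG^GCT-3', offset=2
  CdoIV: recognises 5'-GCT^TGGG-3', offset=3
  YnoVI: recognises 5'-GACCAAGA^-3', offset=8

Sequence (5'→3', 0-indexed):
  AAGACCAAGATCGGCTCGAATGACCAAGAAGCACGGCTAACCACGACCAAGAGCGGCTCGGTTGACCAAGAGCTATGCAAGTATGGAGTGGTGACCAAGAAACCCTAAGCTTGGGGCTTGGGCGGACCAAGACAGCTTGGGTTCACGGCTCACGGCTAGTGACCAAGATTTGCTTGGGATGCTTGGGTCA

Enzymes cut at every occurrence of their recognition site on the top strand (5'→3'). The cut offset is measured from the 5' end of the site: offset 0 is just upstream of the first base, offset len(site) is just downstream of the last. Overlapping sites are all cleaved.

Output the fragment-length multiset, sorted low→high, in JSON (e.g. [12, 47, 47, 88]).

[3,3,5,6,6,7,7,9,10,11,14,14,16,16,17,17,29]

Per-enzyme occurrences:
  IvoX CGGCT/2: at [11, 33, 53, 145, 152] ⇒ [13, 35, 55, 147, 154]
  CdoIV GCTTGGG/3: at [108, 115, 134, 171, 180] ⇒ [111, 118, 137, 174, 183]
  YnoVI GACCAAGA/8: at [2, 21, 44, 63, 92, 124, 160] ⇒ [10, 29, 52, 71, 100, 132, 168]

All cut coordinates (distinct, sorted): [10, 13, 29, 35, 52, 55, 71, 100, 111, 118, 132, 137, 147, 154, 168, 174, 183]

Fragments:
  10→13: 3 bp
  13→29: 16 bp
  29→35: 6 bp
  35→52: 17 bp
  52→55: 3 bp
  55→71: 16 bp
  71→100: 29 bp
  100→111: 11 bp
  111→118: 7 bp
  118→132: 14 bp
  132→137: 5 bp
  137→147: 10 bp
  147→154: 7 bp
  154→168: 14 bp
  168→174: 6 bp
  174→183: 9 bp
  183→10 (wrap): 190-183+10 = 17 bp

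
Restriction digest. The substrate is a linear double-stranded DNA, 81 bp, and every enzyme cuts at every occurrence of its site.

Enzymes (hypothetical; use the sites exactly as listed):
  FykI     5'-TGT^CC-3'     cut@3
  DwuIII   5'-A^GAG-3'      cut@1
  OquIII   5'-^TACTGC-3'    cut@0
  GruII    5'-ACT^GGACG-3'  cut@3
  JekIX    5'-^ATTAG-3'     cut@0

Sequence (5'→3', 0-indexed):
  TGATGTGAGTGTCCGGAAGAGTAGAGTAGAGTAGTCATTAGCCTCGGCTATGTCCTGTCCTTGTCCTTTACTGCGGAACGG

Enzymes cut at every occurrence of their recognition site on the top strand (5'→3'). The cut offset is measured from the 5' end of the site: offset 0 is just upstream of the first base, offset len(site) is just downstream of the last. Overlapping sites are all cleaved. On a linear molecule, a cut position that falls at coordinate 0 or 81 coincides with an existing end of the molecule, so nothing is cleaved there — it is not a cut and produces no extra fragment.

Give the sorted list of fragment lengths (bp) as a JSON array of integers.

Per-enzyme occurrences:
  FykI TGTCC/3: at [9, 50, 55, 61] ⇒ [12, 53, 58, 64]
  DwuIII AGAG/1: at [17, 22, 27] ⇒ [18, 23, 28]
  OquIII TACTGC/0: at [68] ⇒ [68]
  GruII (ACTGGACG, off=3): no sites
  JekIX ATTAG/0: at [36] ⇒ [36]

Pooled cuts: [12, 18, 23, 28, 36, 53, 58, 64, 68]

Fragment lengths:
  [0,12): 12 bp
  [12,18): 6 bp
  [18,23): 5 bp
  [23,28): 5 bp
  [28,36): 8 bp
  [36,53): 17 bp
  [53,58): 5 bp
  [58,64): 6 bp
  [64,68): 4 bp
  [68,81): 13 bp

[4,5,5,5,6,6,8,12,13,17]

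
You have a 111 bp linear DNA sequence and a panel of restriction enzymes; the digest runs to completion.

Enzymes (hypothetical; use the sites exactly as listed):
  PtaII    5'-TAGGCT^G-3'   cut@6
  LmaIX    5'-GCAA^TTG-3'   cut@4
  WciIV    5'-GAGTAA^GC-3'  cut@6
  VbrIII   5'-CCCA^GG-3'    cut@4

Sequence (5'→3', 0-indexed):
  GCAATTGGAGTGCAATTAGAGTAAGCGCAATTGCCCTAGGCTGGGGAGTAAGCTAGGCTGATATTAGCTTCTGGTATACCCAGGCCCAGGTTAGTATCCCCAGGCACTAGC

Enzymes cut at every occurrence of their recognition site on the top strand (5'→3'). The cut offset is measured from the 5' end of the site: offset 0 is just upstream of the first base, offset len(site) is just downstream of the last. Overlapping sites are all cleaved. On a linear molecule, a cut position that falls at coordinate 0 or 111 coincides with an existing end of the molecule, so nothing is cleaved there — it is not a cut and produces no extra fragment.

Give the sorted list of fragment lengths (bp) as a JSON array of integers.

Per-enzyme occurrences:
  PtaII (TAGGCTG, off=6): starts [36, 53] → cuts [42, 59]
  LmaIX (GCAATTG, off=4): starts [0, 26] → cuts [4, 30]
  WciIV (GAGTAAGC, off=6): starts [18, 45] → cuts [24, 51]
  VbrIII (CCCAGG, off=4): starts [78, 84, 98] → cuts [82, 88, 102]

All cut coordinates (distinct, sorted): [4, 24, 30, 42, 51, 59, 82, 88, 102]

Fragment lengths:
  [0,4): 4 bp
  [4,24): 20 bp
  [24,30): 6 bp
  [30,42): 12 bp
  [42,51): 9 bp
  [51,59): 8 bp
  [59,82): 23 bp
  [82,88): 6 bp
  [88,102): 14 bp
  [102,111): 9 bp

[4,6,6,8,9,9,12,14,20,23]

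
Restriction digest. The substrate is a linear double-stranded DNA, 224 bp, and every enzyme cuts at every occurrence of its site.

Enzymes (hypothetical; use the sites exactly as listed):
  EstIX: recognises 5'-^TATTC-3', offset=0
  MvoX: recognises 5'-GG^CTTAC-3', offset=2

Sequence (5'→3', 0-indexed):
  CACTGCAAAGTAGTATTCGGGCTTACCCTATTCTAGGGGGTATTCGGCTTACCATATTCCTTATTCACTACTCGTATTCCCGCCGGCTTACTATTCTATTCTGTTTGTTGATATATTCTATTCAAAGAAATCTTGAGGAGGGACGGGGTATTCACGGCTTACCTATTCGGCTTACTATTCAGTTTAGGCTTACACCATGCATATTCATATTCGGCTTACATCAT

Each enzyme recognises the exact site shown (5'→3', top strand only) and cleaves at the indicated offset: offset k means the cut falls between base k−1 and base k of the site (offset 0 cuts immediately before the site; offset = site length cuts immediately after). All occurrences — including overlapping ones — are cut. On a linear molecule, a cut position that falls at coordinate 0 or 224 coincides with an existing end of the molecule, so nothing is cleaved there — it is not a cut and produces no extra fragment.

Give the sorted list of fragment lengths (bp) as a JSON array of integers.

Site scan:
  EstIX TATTC/0: at [13, 28, 40, 54, 61, 74, 91, 96, 113, 118, 148, 163, 175, 201, 207] ⇒ [13, 28, 40, 54, 61, 74, 91, 96, 113, 118, 148, 163, 175, 201, 207]
  MvoX GGCTTAC/2: at [19, 45, 84, 155, 168, 186, 212] ⇒ [21, 47, 86, 157, 170, 188, 214]

All cut coordinates (distinct, sorted): [13, 21, 28, 40, 47, 54, 61, 74, 86, 91, 96, 113, 118, 148, 157, 163, 170, 175, 188, 201, 207, 214]

Fragments:
  [0,13): 13 bp
  [13,21): 8 bp
  [21,28): 7 bp
  [28,40): 12 bp
  [40,47): 7 bp
  [47,54): 7 bp
  [54,61): 7 bp
  [61,74): 13 bp
  [74,86): 12 bp
  [86,91): 5 bp
  [91,96): 5 bp
  [96,113): 17 bp
  [113,118): 5 bp
  [118,148): 30 bp
  [148,157): 9 bp
  [157,163): 6 bp
  [163,170): 7 bp
  [170,175): 5 bp
  [175,188): 13 bp
  [188,201): 13 bp
  [201,207): 6 bp
  [207,214): 7 bp
  [214,224): 10 bp

[5,5,5,5,6,6,7,7,7,7,7,7,8,9,10,12,12,13,13,13,13,17,30]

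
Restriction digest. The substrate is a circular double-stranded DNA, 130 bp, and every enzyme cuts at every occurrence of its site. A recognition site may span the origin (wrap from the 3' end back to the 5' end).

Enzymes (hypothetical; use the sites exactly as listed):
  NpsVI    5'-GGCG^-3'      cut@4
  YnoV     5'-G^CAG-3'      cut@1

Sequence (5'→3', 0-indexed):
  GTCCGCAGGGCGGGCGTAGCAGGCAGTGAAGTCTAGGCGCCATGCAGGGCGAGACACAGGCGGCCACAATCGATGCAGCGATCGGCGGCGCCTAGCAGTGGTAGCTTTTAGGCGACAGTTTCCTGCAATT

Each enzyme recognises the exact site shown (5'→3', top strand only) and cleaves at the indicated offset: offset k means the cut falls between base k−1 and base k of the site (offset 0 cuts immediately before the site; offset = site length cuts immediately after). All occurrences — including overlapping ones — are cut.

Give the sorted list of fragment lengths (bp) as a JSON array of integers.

Site scan:
  NpsVI (GGCG, off=4): starts [8, 12, 35, 47, 58, 83, 86, 110] → cuts [12, 16, 39, 51, 62, 87, 90, 114]
  YnoV (GCAG, off=1): starts [4, 18, 22, 43, 74, 94] → cuts [5, 19, 23, 44, 75, 95]

All cut coordinates (distinct, sorted): [5, 12, 16, 19, 23, 39, 44, 51, 62, 75, 87, 90, 95, 114]

Fragments:
  5→12: 7 bp
  12→16: 4 bp
  16→19: 3 bp
  19→23: 4 bp
  23→39: 16 bp
  39→44: 5 bp
  44→51: 7 bp
  51→62: 11 bp
  62→75: 13 bp
  75→87: 12 bp
  87→90: 3 bp
  90→95: 5 bp
  95→114: 19 bp
  114→5 (wrap): 130-114+5 = 21 bp

[3,3,4,4,5,5,7,7,11,12,13,16,19,21]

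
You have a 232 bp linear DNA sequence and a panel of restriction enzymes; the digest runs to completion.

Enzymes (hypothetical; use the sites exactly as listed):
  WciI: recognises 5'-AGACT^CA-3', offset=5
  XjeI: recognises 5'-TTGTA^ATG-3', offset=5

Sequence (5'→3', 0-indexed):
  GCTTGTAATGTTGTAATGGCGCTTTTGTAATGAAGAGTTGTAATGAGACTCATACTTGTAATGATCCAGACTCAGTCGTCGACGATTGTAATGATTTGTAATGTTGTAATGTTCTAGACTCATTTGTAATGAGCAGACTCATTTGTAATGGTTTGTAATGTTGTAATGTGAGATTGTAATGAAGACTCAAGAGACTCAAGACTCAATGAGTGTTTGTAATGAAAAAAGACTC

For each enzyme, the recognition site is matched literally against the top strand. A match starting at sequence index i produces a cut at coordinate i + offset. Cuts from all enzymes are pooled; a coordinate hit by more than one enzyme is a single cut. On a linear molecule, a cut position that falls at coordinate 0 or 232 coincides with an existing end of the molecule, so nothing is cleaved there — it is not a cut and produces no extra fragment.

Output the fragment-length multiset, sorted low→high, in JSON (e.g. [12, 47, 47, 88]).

[7,7,8,8,8,8,8,8,9,9,10,10,10,11,12,12,13,13,14,14,15,18]

Per-enzyme occurrences:
  WciI (AGACTCA, off=5): starts [45, 67, 115, 134, 182, 191, 198] → cuts [50, 72, 120, 139, 187, 196, 203]
  XjeI (TTGTAATG, off=5): starts [2, 10, 24, 37, 55, 85, 95, 103, 123, 142, 152, 160, 173, 213] → cuts [7, 15, 29, 42, 60, 90, 100, 108, 128, 147, 157, 165, 178, 218]

All cut coordinates (distinct, sorted): [7, 15, 29, 42, 50, 60, 72, 90, 100, 108, 120, 128, 139, 147, 157, 165, 178, 187, 196, 203, 218]

Fragments:
  [0,7): 7 bp
  [7,15): 8 bp
  [15,29): 14 bp
  [29,42): 13 bp
  [42,50): 8 bp
  [50,60): 10 bp
  [60,72): 12 bp
  [72,90): 18 bp
  [90,100): 10 bp
  [100,108): 8 bp
  [108,120): 12 bp
  [120,128): 8 bp
  [128,139): 11 bp
  [139,147): 8 bp
  [147,157): 10 bp
  [157,165): 8 bp
  [165,178): 13 bp
  [178,187): 9 bp
  [187,196): 9 bp
  [196,203): 7 bp
  [203,218): 15 bp
  [218,232): 14 bp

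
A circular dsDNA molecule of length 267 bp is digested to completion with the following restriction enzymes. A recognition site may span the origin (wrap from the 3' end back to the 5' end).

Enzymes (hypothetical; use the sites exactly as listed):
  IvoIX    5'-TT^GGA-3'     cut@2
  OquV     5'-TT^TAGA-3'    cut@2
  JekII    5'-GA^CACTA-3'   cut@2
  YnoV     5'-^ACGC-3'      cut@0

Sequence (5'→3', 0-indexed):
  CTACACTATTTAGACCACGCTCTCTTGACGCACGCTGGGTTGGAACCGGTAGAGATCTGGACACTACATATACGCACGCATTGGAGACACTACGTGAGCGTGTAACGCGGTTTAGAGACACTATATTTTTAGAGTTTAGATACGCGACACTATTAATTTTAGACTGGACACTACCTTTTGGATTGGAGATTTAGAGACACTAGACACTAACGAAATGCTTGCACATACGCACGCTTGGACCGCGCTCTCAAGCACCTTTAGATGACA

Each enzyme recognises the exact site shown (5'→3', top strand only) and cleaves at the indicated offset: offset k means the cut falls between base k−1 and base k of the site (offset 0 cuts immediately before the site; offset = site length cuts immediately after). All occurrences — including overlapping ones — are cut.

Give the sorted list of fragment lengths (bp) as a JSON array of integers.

Scan for sites:
  IvoIX TTGGA/2: at [39, 80, 177, 182, 234] ⇒ [41, 82, 179, 184, 236]
  OquV TTTAGA/2: at [8, 110, 127, 134, 157, 189, 256] ⇒ [10, 112, 129, 136, 159, 191, 258]
  JekII GACACTA/2: at [59, 85, 116, 145, 166, 195, 202, 263] ⇒ [61, 87, 118, 147, 168, 197, 204, 265]
  YnoV ACGC/0: at [16, 27, 31, 71, 75, 104, 141, 226, 230] ⇒ [16, 27, 31, 71, 75, 104, 141, 226, 230]

Pooled cuts: [10, 16, 27, 31, 41, 61, 71, 75, 82, 87, 104, 112, 118, 129, 136, 141, 147, 159, 168, 179, 184, 191, 197, 204, 226, 230, 236, 258, 265]

Fragments:
  10→16: 6 bp
  16→27: 11 bp
  27→31: 4 bp
  31→41: 10 bp
  41→61: 20 bp
  61→71: 10 bp
  71→75: 4 bp
  75→82: 7 bp
  82→87: 5 bp
  87→104: 17 bp
  104→112: 8 bp
  112→118: 6 bp
  118→129: 11 bp
  129→136: 7 bp
  136→141: 5 bp
  141→147: 6 bp
  147→159: 12 bp
  159→168: 9 bp
  168→179: 11 bp
  179→184: 5 bp
  184→191: 7 bp
  191→197: 6 bp
  197→204: 7 bp
  204→226: 22 bp
  226→230: 4 bp
  230→236: 6 bp
  236→258: 22 bp
  258→265: 7 bp
  265→10 (wrap): 267-265+10 = 12 bp

[4,4,4,5,5,5,6,6,6,6,6,7,7,7,7,7,8,9,10,10,11,11,11,12,12,17,20,22,22]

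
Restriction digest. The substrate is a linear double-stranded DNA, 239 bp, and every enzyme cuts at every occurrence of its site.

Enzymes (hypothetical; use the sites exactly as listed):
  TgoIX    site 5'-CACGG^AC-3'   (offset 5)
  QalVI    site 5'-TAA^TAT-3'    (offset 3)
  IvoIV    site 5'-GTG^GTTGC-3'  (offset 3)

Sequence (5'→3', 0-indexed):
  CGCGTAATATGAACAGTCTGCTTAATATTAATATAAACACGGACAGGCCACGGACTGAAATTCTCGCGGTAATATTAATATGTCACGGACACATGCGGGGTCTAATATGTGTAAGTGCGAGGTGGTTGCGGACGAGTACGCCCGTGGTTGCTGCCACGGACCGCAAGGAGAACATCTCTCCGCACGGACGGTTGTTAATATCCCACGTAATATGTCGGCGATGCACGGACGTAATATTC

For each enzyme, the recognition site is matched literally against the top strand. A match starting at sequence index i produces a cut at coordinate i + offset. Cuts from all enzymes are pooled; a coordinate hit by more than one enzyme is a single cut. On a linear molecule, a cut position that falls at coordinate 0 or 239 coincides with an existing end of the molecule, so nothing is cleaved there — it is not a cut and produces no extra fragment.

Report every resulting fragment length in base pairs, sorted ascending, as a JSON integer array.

[5,6,6,6,7,10,11,11,11,12,13,17,18,18,19,19,22,28]

Scan for sites:
  TgoIX (CACGGAC, off=5): starts [37, 48, 83, 154, 182, 223] → cuts [42, 53, 88, 159, 187, 228]
  QalVI (TAATAT, off=3): starts [4, 22, 28, 69, 75, 102, 195, 207, 231] → cuts [7, 25, 31, 72, 78, 105, 198, 210, 234]
  IvoIV (GTGGTTGC, off=3): starts [121, 143] → cuts [124, 146]

All cut coordinates (distinct, sorted): [7, 25, 31, 42, 53, 72, 78, 88, 105, 124, 146, 159, 187, 198, 210, 228, 234]

Fragment lengths:
  [0,7): 7 bp
  [7,25): 18 bp
  [25,31): 6 bp
  [31,42): 11 bp
  [42,53): 11 bp
  [53,72): 19 bp
  [72,78): 6 bp
  [78,88): 10 bp
  [88,105): 17 bp
  [105,124): 19 bp
  [124,146): 22 bp
  [146,159): 13 bp
  [159,187): 28 bp
  [187,198): 11 bp
  [198,210): 12 bp
  [210,228): 18 bp
  [228,234): 6 bp
  [234,239): 5 bp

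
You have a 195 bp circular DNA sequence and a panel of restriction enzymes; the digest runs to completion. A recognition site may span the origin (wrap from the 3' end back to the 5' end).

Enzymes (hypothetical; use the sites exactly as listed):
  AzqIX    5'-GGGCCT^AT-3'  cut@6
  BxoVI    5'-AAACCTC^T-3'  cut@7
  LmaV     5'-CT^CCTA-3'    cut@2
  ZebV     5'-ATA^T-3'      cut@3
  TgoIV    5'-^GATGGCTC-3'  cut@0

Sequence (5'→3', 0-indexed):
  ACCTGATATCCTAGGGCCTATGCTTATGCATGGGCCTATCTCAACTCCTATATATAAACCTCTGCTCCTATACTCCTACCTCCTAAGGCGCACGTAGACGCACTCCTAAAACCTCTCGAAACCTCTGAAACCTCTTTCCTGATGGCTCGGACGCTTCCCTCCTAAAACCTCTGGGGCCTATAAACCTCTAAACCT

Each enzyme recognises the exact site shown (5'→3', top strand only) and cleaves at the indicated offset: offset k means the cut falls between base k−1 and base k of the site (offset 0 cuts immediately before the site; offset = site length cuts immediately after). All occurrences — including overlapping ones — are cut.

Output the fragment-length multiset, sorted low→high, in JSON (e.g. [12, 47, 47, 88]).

Site scan:
  AzqIX GGGCCTAT/6: at [13, 31, 173] ⇒ [19, 37, 179]
  BxoVI AAACCTCT/7: at [55, 108, 118, 127, 164, 181] ⇒ [62, 115, 125, 134, 171, 188]
  LmaV CTCCTA/2: at [44, 64, 72, 79, 102, 158] ⇒ [46, 66, 74, 81, 104, 160]
  ZebV ATAT/3: at [5, 49, 51] ⇒ [8, 52, 54]
  TgoIV GATGGCTC/0: at [140] ⇒ [140]

All cut coordinates (distinct, sorted): [8, 19, 37, 46, 52, 54, 62, 66, 74, 81, 104, 115, 125, 134, 140, 160, 171, 179, 188]

Fragments:
  8→19: 11 bp
  19→37: 18 bp
  37→46: 9 bp
  46→52: 6 bp
  52→54: 2 bp
  54→62: 8 bp
  62→66: 4 bp
  66→74: 8 bp
  74→81: 7 bp
  81→104: 23 bp
  104→115: 11 bp
  115→125: 10 bp
  125→134: 9 bp
  134→140: 6 bp
  140→160: 20 bp
  160→171: 11 bp
  171→179: 8 bp
  179→188: 9 bp
  188→8 (wrap): 195-188+8 = 15 bp

[2,4,6,6,7,8,8,8,9,9,9,10,11,11,11,15,18,20,23]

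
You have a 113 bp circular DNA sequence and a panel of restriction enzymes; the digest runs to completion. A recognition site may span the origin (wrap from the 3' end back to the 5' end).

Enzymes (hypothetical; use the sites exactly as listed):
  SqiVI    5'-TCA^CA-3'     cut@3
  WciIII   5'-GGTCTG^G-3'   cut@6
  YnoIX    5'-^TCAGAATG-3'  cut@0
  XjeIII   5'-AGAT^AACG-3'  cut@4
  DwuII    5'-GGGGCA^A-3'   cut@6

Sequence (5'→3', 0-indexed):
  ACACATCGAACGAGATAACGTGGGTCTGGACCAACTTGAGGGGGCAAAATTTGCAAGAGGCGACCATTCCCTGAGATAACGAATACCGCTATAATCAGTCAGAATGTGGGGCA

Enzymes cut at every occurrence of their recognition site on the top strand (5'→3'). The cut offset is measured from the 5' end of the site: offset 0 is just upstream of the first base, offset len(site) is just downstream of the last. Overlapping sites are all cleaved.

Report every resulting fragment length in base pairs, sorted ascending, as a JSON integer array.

[12,15,16,18,21,31]

Per-enzyme occurrences:
  SqiVI (TCACA, off=3): no sites
  WciIII GGTCTGG/6: at [22] ⇒ [28]
  YnoIX TCAGAATG/0: at [98] ⇒ [98]
  XjeIII AGATAACG/4: at [12, 73] ⇒ [16, 77]
  DwuII GGGGCAA/6: at [40, 107] ⇒ [0, 46]

Pooled cuts: [0, 16, 28, 46, 77, 98]

Fragment lengths:
  0→16: 16 bp
  16→28: 12 bp
  28→46: 18 bp
  46→77: 31 bp
  77→98: 21 bp
  98→0 (wrap): 113-98+0 = 15 bp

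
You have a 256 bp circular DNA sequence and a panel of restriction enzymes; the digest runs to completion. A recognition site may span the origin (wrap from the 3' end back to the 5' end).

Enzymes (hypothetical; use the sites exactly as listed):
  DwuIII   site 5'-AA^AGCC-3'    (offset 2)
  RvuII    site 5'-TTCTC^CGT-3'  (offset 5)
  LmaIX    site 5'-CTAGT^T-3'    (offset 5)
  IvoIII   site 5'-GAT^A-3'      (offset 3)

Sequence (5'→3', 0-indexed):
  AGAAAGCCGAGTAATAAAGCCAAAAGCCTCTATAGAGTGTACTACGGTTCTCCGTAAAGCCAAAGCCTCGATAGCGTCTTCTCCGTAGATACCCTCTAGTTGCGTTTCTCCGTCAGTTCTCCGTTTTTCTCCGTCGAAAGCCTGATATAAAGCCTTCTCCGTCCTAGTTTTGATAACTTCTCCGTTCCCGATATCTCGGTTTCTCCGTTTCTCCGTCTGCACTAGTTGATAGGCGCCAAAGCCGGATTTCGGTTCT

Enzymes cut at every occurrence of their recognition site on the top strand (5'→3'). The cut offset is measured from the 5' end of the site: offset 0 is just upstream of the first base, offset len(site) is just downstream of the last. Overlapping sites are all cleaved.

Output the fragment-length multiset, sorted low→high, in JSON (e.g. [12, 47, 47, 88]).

[4,4,5,6,6,7,7,7,8,8,8,9,9,9,9,10,10,10,10,11,11,13,13,13,21,28]

Site scan:
  DwuIII AAAGCC/2: at [2, 15, 22, 55, 61, 136, 148, 237] ⇒ [4, 17, 24, 57, 63, 138, 150, 239]
  RvuII TTCTCCGT/5: at [47, 78, 105, 116, 126, 154, 177, 200, 208] ⇒ [52, 83, 110, 121, 131, 159, 182, 205, 213]
  LmaIX CTAGTT/5: at [95, 163, 221] ⇒ [100, 168, 226]
  IvoIII GATA/3: at [69, 87, 143, 171, 189, 227] ⇒ [72, 90, 146, 174, 192, 230]

All cut coordinates (distinct, sorted): [4, 17, 24, 52, 57, 63, 72, 83, 90, 100, 110, 121, 131, 138, 146, 150, 159, 168, 174, 182, 192, 205, 213, 226, 230, 239]

Fragments:
  4→17: 13 bp
  17→24: 7 bp
  24→52: 28 bp
  52→57: 5 bp
  57→63: 6 bp
  63→72: 9 bp
  72→83: 11 bp
  83→90: 7 bp
  90→100: 10 bp
  100→110: 10 bp
  110→121: 11 bp
  121→131: 10 bp
  131→138: 7 bp
  138→146: 8 bp
  146→150: 4 bp
  150→159: 9 bp
  159→168: 9 bp
  168→174: 6 bp
  174→182: 8 bp
  182→192: 10 bp
  192→205: 13 bp
  205→213: 8 bp
  213→226: 13 bp
  226→230: 4 bp
  230→239: 9 bp
  239→4 (wrap): 256-239+4 = 21 bp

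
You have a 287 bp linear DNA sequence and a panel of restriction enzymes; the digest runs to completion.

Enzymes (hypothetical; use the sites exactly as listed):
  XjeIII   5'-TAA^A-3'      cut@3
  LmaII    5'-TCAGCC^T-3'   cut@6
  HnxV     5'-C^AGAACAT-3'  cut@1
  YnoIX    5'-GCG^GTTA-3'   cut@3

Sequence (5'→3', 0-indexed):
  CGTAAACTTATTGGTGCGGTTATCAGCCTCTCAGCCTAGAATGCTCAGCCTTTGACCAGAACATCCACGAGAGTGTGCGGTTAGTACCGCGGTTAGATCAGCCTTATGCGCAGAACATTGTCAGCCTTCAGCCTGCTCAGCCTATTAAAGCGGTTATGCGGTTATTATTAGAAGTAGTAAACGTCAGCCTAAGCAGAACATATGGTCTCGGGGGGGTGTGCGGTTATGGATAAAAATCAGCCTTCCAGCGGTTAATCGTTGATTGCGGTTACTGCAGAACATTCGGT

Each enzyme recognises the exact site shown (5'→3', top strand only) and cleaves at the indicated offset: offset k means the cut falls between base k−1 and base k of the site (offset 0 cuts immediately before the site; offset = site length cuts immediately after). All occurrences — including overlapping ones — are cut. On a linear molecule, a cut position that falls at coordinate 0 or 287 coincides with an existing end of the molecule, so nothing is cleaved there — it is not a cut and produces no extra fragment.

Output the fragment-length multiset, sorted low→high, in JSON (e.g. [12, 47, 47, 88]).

[4,5,5,6,7,7,8,8,8,8,8,9,9,9,10,11,12,12,12,13,14,15,17,20,22,28]

Per-enzyme occurrences:
  XjeIII (TAAA, off=3): starts [2, 145, 177, 230] → cuts [5, 148, 180, 233]
  LmaII (TCAGCCT, off=6): starts [22, 30, 44, 97, 120, 127, 136, 183, 236] → cuts [28, 36, 50, 103, 126, 133, 142, 189, 242]
  HnxV (CAGAACAT, off=1): starts [56, 110, 193, 274] → cuts [57, 111, 194, 275]
  YnoIX (GCGGTTA, off=3): starts [15, 76, 88, 149, 157, 219, 247, 264] → cuts [18, 79, 91, 152, 160, 222, 250, 267]

All cut coordinates (distinct, sorted): [5, 18, 28, 36, 50, 57, 79, 91, 103, 111, 126, 133, 142, 148, 152, 160, 180, 189, 194, 222, 233, 242, 250, 267, 275]

Fragments:
  [0,5): 5 bp
  [5,18): 13 bp
  [18,28): 10 bp
  [28,36): 8 bp
  [36,50): 14 bp
  [50,57): 7 bp
  [57,79): 22 bp
  [79,91): 12 bp
  [91,103): 12 bp
  [103,111): 8 bp
  [111,126): 15 bp
  [126,133): 7 bp
  [133,142): 9 bp
  [142,148): 6 bp
  [148,152): 4 bp
  [152,160): 8 bp
  [160,180): 20 bp
  [180,189): 9 bp
  [189,194): 5 bp
  [194,222): 28 bp
  [222,233): 11 bp
  [233,242): 9 bp
  [242,250): 8 bp
  [250,267): 17 bp
  [267,275): 8 bp
  [275,287): 12 bp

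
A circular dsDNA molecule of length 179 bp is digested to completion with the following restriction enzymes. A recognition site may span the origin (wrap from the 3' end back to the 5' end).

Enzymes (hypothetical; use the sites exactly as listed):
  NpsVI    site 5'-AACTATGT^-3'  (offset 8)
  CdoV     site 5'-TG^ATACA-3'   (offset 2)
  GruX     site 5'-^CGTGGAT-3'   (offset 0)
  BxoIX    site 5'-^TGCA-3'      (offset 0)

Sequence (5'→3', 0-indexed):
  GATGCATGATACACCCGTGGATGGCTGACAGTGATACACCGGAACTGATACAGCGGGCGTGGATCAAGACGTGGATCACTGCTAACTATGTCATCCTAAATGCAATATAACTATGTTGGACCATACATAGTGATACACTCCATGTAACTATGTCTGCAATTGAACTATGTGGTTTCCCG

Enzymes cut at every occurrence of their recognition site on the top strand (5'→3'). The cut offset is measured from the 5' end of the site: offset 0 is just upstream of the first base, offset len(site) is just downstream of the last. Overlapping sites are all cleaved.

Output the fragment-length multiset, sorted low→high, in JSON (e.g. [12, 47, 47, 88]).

Per-enzyme occurrences:
  NpsVI AACTATGT/8: at [83, 108, 145, 162] ⇒ [91, 116, 153, 170]
  CdoV TGATACA/2: at [6, 31, 45, 130] ⇒ [8, 33, 47, 132]
  GruX CGTGGAT/0: at [15, 57, 69] ⇒ [15, 57, 69]
  BxoIX TGCA/0: at [2, 100, 154] ⇒ [2, 100, 154]

Pooled cuts: [2, 8, 15, 33, 47, 57, 69, 91, 100, 116, 132, 153, 154, 170]

Fragments:
  2→8: 6 bp
  8→15: 7 bp
  15→33: 18 bp
  33→47: 14 bp
  47→57: 10 bp
  57→69: 12 bp
  69→91: 22 bp
  91→100: 9 bp
  100→116: 16 bp
  116→132: 16 bp
  132→153: 21 bp
  153→154: 1 bp
  154→170: 16 bp
  170→2 (wrap): 179-170+2 = 11 bp

[1,6,7,9,10,11,12,14,16,16,16,18,21,22]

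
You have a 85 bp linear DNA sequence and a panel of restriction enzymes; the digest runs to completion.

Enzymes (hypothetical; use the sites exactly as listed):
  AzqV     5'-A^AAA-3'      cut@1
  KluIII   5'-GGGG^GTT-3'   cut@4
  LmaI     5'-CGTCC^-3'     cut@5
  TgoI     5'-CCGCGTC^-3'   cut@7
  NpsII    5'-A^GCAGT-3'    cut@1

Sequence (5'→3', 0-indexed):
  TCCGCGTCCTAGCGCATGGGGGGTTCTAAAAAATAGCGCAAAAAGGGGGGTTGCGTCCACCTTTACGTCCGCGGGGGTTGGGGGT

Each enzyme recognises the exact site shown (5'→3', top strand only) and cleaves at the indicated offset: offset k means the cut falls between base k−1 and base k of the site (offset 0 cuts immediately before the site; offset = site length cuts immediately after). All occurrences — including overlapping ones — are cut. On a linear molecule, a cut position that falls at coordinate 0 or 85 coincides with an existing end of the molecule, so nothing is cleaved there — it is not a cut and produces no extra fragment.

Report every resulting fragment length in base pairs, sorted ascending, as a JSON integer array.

[1,1,1,1,6,6,8,8,9,9,10,12,13]

Scan for sites:
  AzqV (AAAA, off=1): starts [27, 28, 29, 39, 40] → cuts [28, 29, 30, 40, 41]
  KluIII (GGGGGTT, off=4): starts [18, 45, 72] → cuts [22, 49, 76]
  LmaI (CGTCC, off=5): starts [4, 53, 65] → cuts [9, 58, 70]
  TgoI (CCGCGTC, off=7): starts [1] → cuts [8]
  NpsII (AGCAGT, off=1): no sites

All cut coordinates (distinct, sorted): [8, 9, 22, 28, 29, 30, 40, 41, 49, 58, 70, 76]

Fragment lengths:
  [0,8): 8 bp
  [8,9): 1 bp
  [9,22): 13 bp
  [22,28): 6 bp
  [28,29): 1 bp
  [29,30): 1 bp
  [30,40): 10 bp
  [40,41): 1 bp
  [41,49): 8 bp
  [49,58): 9 bp
  [58,70): 12 bp
  [70,76): 6 bp
  [76,85): 9 bp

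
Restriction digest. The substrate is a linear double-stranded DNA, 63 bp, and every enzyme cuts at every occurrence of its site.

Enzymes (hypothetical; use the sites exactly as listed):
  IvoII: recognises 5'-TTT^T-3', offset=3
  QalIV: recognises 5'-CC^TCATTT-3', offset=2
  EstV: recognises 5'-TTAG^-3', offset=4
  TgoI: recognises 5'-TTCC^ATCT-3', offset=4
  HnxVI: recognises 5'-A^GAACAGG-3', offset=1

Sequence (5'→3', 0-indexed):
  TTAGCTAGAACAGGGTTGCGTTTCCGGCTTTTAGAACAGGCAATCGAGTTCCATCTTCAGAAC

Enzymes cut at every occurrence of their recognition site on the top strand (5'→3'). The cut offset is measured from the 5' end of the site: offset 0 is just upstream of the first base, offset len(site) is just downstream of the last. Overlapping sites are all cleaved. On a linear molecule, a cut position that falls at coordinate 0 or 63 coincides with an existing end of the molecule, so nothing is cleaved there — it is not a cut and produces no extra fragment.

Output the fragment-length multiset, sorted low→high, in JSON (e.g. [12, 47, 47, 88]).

Site scan:
  IvoII TTTT/3: at [28] ⇒ [31]
  QalIV (CCTCATTT, off=2): no sites
  EstV TTAG/4: at [0, 30] ⇒ [4, 34]
  TgoI TTCCATCT/4: at [48] ⇒ [52]
  HnxVI AGAACAGG/1: at [6, 32] ⇒ [7, 33]

Pooled cuts: [4, 7, 31, 33, 34, 52]

Fragment lengths:
  [0,4): 4 bp
  [4,7): 3 bp
  [7,31): 24 bp
  [31,33): 2 bp
  [33,34): 1 bp
  [34,52): 18 bp
  [52,63): 11 bp

[1,2,3,4,11,18,24]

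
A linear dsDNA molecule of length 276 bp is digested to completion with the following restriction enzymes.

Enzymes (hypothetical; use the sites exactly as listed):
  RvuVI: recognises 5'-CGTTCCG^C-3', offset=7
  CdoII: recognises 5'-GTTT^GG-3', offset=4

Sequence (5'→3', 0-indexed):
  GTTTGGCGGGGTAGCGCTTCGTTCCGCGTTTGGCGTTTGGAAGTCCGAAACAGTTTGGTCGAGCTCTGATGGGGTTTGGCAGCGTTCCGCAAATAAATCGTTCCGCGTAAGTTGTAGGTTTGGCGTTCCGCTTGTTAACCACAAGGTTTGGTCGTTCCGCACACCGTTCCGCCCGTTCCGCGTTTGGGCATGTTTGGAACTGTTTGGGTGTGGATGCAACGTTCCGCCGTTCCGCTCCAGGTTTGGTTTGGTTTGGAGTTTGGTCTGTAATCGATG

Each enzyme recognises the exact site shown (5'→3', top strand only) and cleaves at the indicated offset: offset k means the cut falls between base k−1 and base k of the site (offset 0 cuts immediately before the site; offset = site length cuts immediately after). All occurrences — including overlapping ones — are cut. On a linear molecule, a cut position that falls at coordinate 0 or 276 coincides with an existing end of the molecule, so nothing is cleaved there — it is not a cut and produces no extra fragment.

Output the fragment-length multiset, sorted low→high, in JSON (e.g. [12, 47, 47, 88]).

Site scan:
  RvuVI CGTTCCGC/7: at [19, 82, 98, 123, 152, 164, 173, 219, 227] ⇒ [26, 89, 105, 130, 159, 171, 180, 226, 234]
  CdoII GTTTGG/4: at [0, 27, 34, 52, 73, 117, 145, 181, 191, 201, 240, 245, 250, 257] ⇒ [4, 31, 38, 56, 77, 121, 149, 185, 195, 205, 244, 249, 254, 261]

All cut coordinates (distinct, sorted): [4, 26, 31, 38, 56, 77, 89, 105, 121, 130, 149, 159, 171, 180, 185, 195, 205, 226, 234, 244, 249, 254, 261]

Fragments:
  [0,4): 4 bp
  [4,26): 22 bp
  [26,31): 5 bp
  [31,38): 7 bp
  [38,56): 18 bp
  [56,77): 21 bp
  [77,89): 12 bp
  [89,105): 16 bp
  [105,121): 16 bp
  [121,130): 9 bp
  [130,149): 19 bp
  [149,159): 10 bp
  [159,171): 12 bp
  [171,180): 9 bp
  [180,185): 5 bp
  [185,195): 10 bp
  [195,205): 10 bp
  [205,226): 21 bp
  [226,234): 8 bp
  [234,244): 10 bp
  [244,249): 5 bp
  [249,254): 5 bp
  [254,261): 7 bp
  [261,276): 15 bp

[4,5,5,5,5,7,7,8,9,9,10,10,10,10,12,12,15,16,16,18,19,21,21,22]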